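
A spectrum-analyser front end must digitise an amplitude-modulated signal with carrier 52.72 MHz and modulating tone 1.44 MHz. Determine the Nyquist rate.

108.32 MHz

AM sidebands sit at fc ± fm = 51.28 MHz and 54.16 MHz.
Highest-frequency component: 54.16 MHz.
Nyquist rate = 2 × 54.16 MHz = 108.32 MHz.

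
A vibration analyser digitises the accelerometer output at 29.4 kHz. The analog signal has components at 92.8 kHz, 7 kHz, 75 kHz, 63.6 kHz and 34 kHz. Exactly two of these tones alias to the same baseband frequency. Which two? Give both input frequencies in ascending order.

fs/2 = 14.7 kHz.
92.8 kHz mod fs = 4.6 kHz.
4.6 kHz ≤ fs/2 = 14.7 kHz, appears at 4.6 kHz.
7 kHz ≤ fs/2 = 14.7 kHz, passes unchanged.
75 kHz mod fs = 16.2 kHz.
16.2 kHz > fs/2 = 14.7 kHz, folds to fs − 16.2 kHz = 13.2 kHz.
63.6 kHz mod fs = 4.8 kHz.
4.8 kHz ≤ fs/2 = 14.7 kHz, appears at 4.8 kHz.
34 kHz mod fs = 4.6 kHz.
4.6 kHz ≤ fs/2 = 14.7 kHz, appears at 4.6 kHz.
34 kHz and 92.8 kHz both map to 4.6 kHz.

34 kHz, 92.8 kHz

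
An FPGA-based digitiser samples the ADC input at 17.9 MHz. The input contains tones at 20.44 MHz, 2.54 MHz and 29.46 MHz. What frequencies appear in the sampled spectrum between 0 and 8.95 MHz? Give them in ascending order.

2.54 MHz, 6.34 MHz

fs/2 = 8.95 MHz.
20.44 MHz mod fs = 2.54 MHz.
2.54 MHz ≤ fs/2 = 8.95 MHz, appears at 2.54 MHz.
2.54 MHz ≤ fs/2 = 8.95 MHz, passes unchanged.
29.46 MHz mod fs = 11.56 MHz.
11.56 MHz > fs/2 = 8.95 MHz, folds to fs − 11.56 MHz = 6.34 MHz.
Distinct values: {2.54 MHz, 6.34 MHz}.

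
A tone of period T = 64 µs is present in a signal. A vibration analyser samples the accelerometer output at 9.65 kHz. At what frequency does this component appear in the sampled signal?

T = 64 µs → f = 1/T = 15.625 kHz.
15.625 kHz mod fs = 5.975 kHz.
5.975 kHz > fs/2 = 4.825 kHz, folds to fs − 5.975 kHz = 3.675 kHz.

3.675 kHz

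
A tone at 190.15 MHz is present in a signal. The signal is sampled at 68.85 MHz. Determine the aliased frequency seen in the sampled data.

16.4 MHz

190.15 MHz mod fs = 52.45 MHz.
52.45 MHz > fs/2 = 34.425 MHz, folds to fs − 52.45 MHz = 16.4 MHz.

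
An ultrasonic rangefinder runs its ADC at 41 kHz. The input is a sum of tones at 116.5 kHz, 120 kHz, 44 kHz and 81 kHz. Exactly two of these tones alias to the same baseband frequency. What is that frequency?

fs/2 = 20.5 kHz.
116.5 kHz mod fs = 34.5 kHz.
34.5 kHz > fs/2 = 20.5 kHz, folds to fs − 34.5 kHz = 6.5 kHz.
120 kHz mod fs = 38 kHz.
38 kHz > fs/2 = 20.5 kHz, folds to fs − 38 kHz = 3 kHz.
44 kHz mod fs = 3 kHz.
3 kHz ≤ fs/2 = 20.5 kHz, appears at 3 kHz.
81 kHz mod fs = 40 kHz.
40 kHz > fs/2 = 20.5 kHz, folds to fs − 40 kHz = 1 kHz.
44 kHz and 120 kHz both map to 3 kHz.

3 kHz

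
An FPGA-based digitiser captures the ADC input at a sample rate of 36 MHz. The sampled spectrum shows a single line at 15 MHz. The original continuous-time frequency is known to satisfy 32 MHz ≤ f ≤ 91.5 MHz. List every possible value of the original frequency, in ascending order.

Frequencies that alias to 15 MHz are k·fs ± 15 MHz for integer k ≥ 0.
k=0: 15 MHz.
k=1: 21 MHz, 51 MHz.
k=2: 57 MHz, 87 MHz.
k=3: 93 MHz, 123 MHz.
Within [32 MHz, 91.5 MHz]: 51 MHz, 57 MHz, 87 MHz.

51 MHz, 57 MHz, 87 MHz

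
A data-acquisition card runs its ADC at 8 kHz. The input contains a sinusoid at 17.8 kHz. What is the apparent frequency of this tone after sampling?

1.8 kHz

17.8 kHz mod fs = 1.8 kHz.
1.8 kHz ≤ fs/2 = 4 kHz, appears at 1.8 kHz.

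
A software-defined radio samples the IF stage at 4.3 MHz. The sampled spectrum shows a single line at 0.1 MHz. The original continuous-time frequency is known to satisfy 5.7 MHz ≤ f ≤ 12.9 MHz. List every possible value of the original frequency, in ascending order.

Frequencies that alias to 0.1 MHz are k·fs ± 0.1 MHz for integer k ≥ 0.
k=0: 0.1 MHz.
k=1: 4.2 MHz, 4.4 MHz.
k=2: 8.5 MHz, 8.7 MHz.
k=3: 12.8 MHz, 13 MHz.
k=4: 17.1 MHz, 17.3 MHz.
Within [5.7 MHz, 12.9 MHz]: 8.5 MHz, 8.7 MHz, 12.8 MHz.

8.5 MHz, 8.7 MHz, 12.8 MHz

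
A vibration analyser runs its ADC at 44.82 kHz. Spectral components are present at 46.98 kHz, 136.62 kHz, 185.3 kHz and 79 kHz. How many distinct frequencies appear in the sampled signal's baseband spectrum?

fs/2 = 22.41 kHz.
46.98 kHz mod fs = 2.16 kHz.
2.16 kHz ≤ fs/2 = 22.41 kHz, appears at 2.16 kHz.
136.62 kHz mod fs = 2.16 kHz.
2.16 kHz ≤ fs/2 = 22.41 kHz, appears at 2.16 kHz.
185.3 kHz mod fs = 6.02 kHz.
6.02 kHz ≤ fs/2 = 22.41 kHz, appears at 6.02 kHz.
79 kHz mod fs = 34.18 kHz.
34.18 kHz > fs/2 = 22.41 kHz, folds to fs − 34.18 kHz = 10.64 kHz.
Distinct values: {2.16 kHz, 6.02 kHz, 10.64 kHz} → 3.

3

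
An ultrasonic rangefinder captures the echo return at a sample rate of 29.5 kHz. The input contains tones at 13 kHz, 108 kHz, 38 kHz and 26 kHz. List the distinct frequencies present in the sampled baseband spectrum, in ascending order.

3.5 kHz, 8.5 kHz, 10 kHz, 13 kHz

fs/2 = 14.75 kHz.
13 kHz ≤ fs/2 = 14.75 kHz, passes unchanged.
108 kHz mod fs = 19.5 kHz.
19.5 kHz > fs/2 = 14.75 kHz, folds to fs − 19.5 kHz = 10 kHz.
38 kHz mod fs = 8.5 kHz.
8.5 kHz ≤ fs/2 = 14.75 kHz, appears at 8.5 kHz.
26 kHz > fs/2 = 14.75 kHz, folds to fs − 26 kHz = 3.5 kHz.
Distinct values: {3.5 kHz, 8.5 kHz, 10 kHz, 13 kHz}.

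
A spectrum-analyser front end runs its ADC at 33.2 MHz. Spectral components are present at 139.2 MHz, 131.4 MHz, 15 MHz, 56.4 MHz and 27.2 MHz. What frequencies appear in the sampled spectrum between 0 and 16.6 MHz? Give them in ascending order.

fs/2 = 16.6 MHz.
139.2 MHz mod fs = 6.4 MHz.
6.4 MHz ≤ fs/2 = 16.6 MHz, appears at 6.4 MHz.
131.4 MHz mod fs = 31.8 MHz.
31.8 MHz > fs/2 = 16.6 MHz, folds to fs − 31.8 MHz = 1.4 MHz.
15 MHz ≤ fs/2 = 16.6 MHz, passes unchanged.
56.4 MHz mod fs = 23.2 MHz.
23.2 MHz > fs/2 = 16.6 MHz, folds to fs − 23.2 MHz = 10 MHz.
27.2 MHz > fs/2 = 16.6 MHz, folds to fs − 27.2 MHz = 6 MHz.
Distinct values: {1.4 MHz, 6 MHz, 6.4 MHz, 10 MHz, 15 MHz}.

1.4 MHz, 6 MHz, 6.4 MHz, 10 MHz, 15 MHz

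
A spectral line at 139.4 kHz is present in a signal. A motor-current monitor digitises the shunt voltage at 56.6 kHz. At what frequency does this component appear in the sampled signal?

139.4 kHz mod fs = 26.2 kHz.
26.2 kHz ≤ fs/2 = 28.3 kHz, appears at 26.2 kHz.

26.2 kHz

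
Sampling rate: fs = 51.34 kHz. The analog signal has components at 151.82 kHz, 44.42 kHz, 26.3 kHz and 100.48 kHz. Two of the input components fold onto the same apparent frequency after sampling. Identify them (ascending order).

100.48 kHz, 151.82 kHz

fs/2 = 25.67 kHz.
151.82 kHz mod fs = 49.14 kHz.
49.14 kHz > fs/2 = 25.67 kHz, folds to fs − 49.14 kHz = 2.2 kHz.
44.42 kHz > fs/2 = 25.67 kHz, folds to fs − 44.42 kHz = 6.92 kHz.
26.3 kHz > fs/2 = 25.67 kHz, folds to fs − 26.3 kHz = 25.04 kHz.
100.48 kHz mod fs = 49.14 kHz.
49.14 kHz > fs/2 = 25.67 kHz, folds to fs − 49.14 kHz = 2.2 kHz.
100.48 kHz and 151.82 kHz both map to 2.2 kHz.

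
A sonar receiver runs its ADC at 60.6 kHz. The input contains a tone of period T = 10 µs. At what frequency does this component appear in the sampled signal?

T = 10 µs → f = 1/T = 100 kHz.
100 kHz mod fs = 39.4 kHz.
39.4 kHz > fs/2 = 30.3 kHz, folds to fs − 39.4 kHz = 21.2 kHz.

21.2 kHz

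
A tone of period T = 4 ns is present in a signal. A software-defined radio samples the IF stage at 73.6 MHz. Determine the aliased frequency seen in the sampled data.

29.2 MHz

T = 4 ns → f = 1/T = 250 MHz.
250 MHz mod fs = 29.2 MHz.
29.2 MHz ≤ fs/2 = 36.8 MHz, appears at 29.2 MHz.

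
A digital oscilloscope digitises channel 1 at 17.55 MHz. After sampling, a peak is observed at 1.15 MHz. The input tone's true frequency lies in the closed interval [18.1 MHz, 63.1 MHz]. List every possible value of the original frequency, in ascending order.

Frequencies that alias to 1.15 MHz are k·fs ± 1.15 MHz for integer k ≥ 0.
k=0: 1.15 MHz.
k=1: 16.4 MHz, 18.7 MHz.
k=2: 33.95 MHz, 36.25 MHz.
k=3: 51.5 MHz, 53.8 MHz.
k=4: 69.05 MHz, 71.35 MHz.
Within [18.1 MHz, 63.1 MHz]: 18.7 MHz, 33.95 MHz, 36.25 MHz, 51.5 MHz, 53.8 MHz.

18.7 MHz, 33.95 MHz, 36.25 MHz, 51.5 MHz, 53.8 MHz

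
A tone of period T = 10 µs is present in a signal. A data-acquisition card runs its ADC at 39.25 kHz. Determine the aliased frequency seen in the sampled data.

17.75 kHz

T = 10 µs → f = 1/T = 100 kHz.
100 kHz mod fs = 21.5 kHz.
21.5 kHz > fs/2 = 19.625 kHz, folds to fs − 21.5 kHz = 17.75 kHz.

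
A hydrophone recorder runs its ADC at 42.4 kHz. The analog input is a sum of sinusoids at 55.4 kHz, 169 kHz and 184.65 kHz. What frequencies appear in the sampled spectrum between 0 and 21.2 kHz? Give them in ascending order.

0.6 kHz, 13 kHz, 15.05 kHz

fs/2 = 21.2 kHz.
55.4 kHz mod fs = 13 kHz.
13 kHz ≤ fs/2 = 21.2 kHz, appears at 13 kHz.
169 kHz mod fs = 41.8 kHz.
41.8 kHz > fs/2 = 21.2 kHz, folds to fs − 41.8 kHz = 0.6 kHz.
184.65 kHz mod fs = 15.05 kHz.
15.05 kHz ≤ fs/2 = 21.2 kHz, appears at 15.05 kHz.
Distinct values: {0.6 kHz, 13 kHz, 15.05 kHz}.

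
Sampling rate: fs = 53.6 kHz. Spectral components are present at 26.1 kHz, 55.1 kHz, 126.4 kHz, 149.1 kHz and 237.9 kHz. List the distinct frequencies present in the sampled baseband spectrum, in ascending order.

1.5 kHz, 11.7 kHz, 19.2 kHz, 23.5 kHz, 26.1 kHz

fs/2 = 26.8 kHz.
26.1 kHz ≤ fs/2 = 26.8 kHz, passes unchanged.
55.1 kHz mod fs = 1.5 kHz.
1.5 kHz ≤ fs/2 = 26.8 kHz, appears at 1.5 kHz.
126.4 kHz mod fs = 19.2 kHz.
19.2 kHz ≤ fs/2 = 26.8 kHz, appears at 19.2 kHz.
149.1 kHz mod fs = 41.9 kHz.
41.9 kHz > fs/2 = 26.8 kHz, folds to fs − 41.9 kHz = 11.7 kHz.
237.9 kHz mod fs = 23.5 kHz.
23.5 kHz ≤ fs/2 = 26.8 kHz, appears at 23.5 kHz.
Distinct values: {1.5 kHz, 11.7 kHz, 19.2 kHz, 23.5 kHz, 26.1 kHz}.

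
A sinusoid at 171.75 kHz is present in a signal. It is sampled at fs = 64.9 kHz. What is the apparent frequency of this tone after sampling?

22.95 kHz

171.75 kHz mod fs = 41.95 kHz.
41.95 kHz > fs/2 = 32.45 kHz, folds to fs − 41.95 kHz = 22.95 kHz.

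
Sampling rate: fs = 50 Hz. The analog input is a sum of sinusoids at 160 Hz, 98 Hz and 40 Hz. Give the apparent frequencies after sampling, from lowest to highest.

fs/2 = 25 Hz.
160 Hz mod fs = 10 Hz.
10 Hz ≤ fs/2 = 25 Hz, appears at 10 Hz.
98 Hz mod fs = 48 Hz.
48 Hz > fs/2 = 25 Hz, folds to fs − 48 Hz = 2 Hz.
40 Hz > fs/2 = 25 Hz, folds to fs − 40 Hz = 10 Hz.
Distinct values: {2 Hz, 10 Hz}.

2 Hz, 10 Hz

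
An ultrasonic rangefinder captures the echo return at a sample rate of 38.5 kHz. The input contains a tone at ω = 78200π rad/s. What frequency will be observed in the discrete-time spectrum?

ω = 78200π rad/s → f = ω/(2π) = 39100 Hz = 39.1 kHz.
39.1 kHz mod fs = 0.6 kHz.
0.6 kHz ≤ fs/2 = 19.25 kHz, appears at 0.6 kHz.

0.6 kHz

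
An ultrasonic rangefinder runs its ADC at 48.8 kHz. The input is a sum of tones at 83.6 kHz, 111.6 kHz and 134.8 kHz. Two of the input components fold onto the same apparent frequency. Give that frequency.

14 kHz

fs/2 = 24.4 kHz.
83.6 kHz mod fs = 34.8 kHz.
34.8 kHz > fs/2 = 24.4 kHz, folds to fs − 34.8 kHz = 14 kHz.
111.6 kHz mod fs = 14 kHz.
14 kHz ≤ fs/2 = 24.4 kHz, appears at 14 kHz.
134.8 kHz mod fs = 37.2 kHz.
37.2 kHz > fs/2 = 24.4 kHz, folds to fs − 37.2 kHz = 11.6 kHz.
83.6 kHz and 111.6 kHz both map to 14 kHz.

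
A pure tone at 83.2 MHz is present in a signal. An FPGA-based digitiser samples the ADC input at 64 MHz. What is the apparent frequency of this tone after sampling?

19.2 MHz

83.2 MHz mod fs = 19.2 MHz.
19.2 MHz ≤ fs/2 = 32 MHz, appears at 19.2 MHz.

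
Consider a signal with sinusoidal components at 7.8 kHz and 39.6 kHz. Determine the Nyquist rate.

Highest-frequency component: 39.6 kHz.
Nyquist rate = 2 × 39.6 kHz = 79.2 kHz.

79.2 kHz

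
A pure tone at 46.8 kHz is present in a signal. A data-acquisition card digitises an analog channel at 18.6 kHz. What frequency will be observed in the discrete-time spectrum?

46.8 kHz mod fs = 9.6 kHz.
9.6 kHz > fs/2 = 9.3 kHz, folds to fs − 9.6 kHz = 9 kHz.

9 kHz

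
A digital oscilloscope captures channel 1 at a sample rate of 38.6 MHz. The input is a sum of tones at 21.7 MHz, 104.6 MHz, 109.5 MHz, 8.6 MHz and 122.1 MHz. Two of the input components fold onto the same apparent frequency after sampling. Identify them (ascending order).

109.5 MHz, 122.1 MHz

fs/2 = 19.3 MHz.
21.7 MHz > fs/2 = 19.3 MHz, folds to fs − 21.7 MHz = 16.9 MHz.
104.6 MHz mod fs = 27.4 MHz.
27.4 MHz > fs/2 = 19.3 MHz, folds to fs − 27.4 MHz = 11.2 MHz.
109.5 MHz mod fs = 32.3 MHz.
32.3 MHz > fs/2 = 19.3 MHz, folds to fs − 32.3 MHz = 6.3 MHz.
8.6 MHz ≤ fs/2 = 19.3 MHz, passes unchanged.
122.1 MHz mod fs = 6.3 MHz.
6.3 MHz ≤ fs/2 = 19.3 MHz, appears at 6.3 MHz.
109.5 MHz and 122.1 MHz both map to 6.3 MHz.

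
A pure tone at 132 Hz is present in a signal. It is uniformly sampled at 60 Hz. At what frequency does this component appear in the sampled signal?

12 Hz

132 Hz mod fs = 12 Hz.
12 Hz ≤ fs/2 = 30 Hz, appears at 12 Hz.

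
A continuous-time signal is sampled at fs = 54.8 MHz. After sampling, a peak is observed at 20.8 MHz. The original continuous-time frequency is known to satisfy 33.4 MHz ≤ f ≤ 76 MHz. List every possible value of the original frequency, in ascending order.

Frequencies that alias to 20.8 MHz are k·fs ± 20.8 MHz for integer k ≥ 0.
k=0: 20.8 MHz.
k=1: 34 MHz, 75.6 MHz.
k=2: 88.8 MHz, 130.4 MHz.
Within [33.4 MHz, 76 MHz]: 34 MHz, 75.6 MHz.

34 MHz, 75.6 MHz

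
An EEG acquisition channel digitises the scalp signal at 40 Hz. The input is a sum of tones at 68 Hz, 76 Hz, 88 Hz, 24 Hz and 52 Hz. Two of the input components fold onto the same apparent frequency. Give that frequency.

12 Hz

fs/2 = 20 Hz.
68 Hz mod fs = 28 Hz.
28 Hz > fs/2 = 20 Hz, folds to fs − 28 Hz = 12 Hz.
76 Hz mod fs = 36 Hz.
36 Hz > fs/2 = 20 Hz, folds to fs − 36 Hz = 4 Hz.
88 Hz mod fs = 8 Hz.
8 Hz ≤ fs/2 = 20 Hz, appears at 8 Hz.
24 Hz > fs/2 = 20 Hz, folds to fs − 24 Hz = 16 Hz.
52 Hz mod fs = 12 Hz.
12 Hz ≤ fs/2 = 20 Hz, appears at 12 Hz.
52 Hz and 68 Hz both map to 12 Hz.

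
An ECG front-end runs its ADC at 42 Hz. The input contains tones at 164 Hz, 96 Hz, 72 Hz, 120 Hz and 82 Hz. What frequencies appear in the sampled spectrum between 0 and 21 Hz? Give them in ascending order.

fs/2 = 21 Hz.
164 Hz mod fs = 38 Hz.
38 Hz > fs/2 = 21 Hz, folds to fs − 38 Hz = 4 Hz.
96 Hz mod fs = 12 Hz.
12 Hz ≤ fs/2 = 21 Hz, appears at 12 Hz.
72 Hz mod fs = 30 Hz.
30 Hz > fs/2 = 21 Hz, folds to fs − 30 Hz = 12 Hz.
120 Hz mod fs = 36 Hz.
36 Hz > fs/2 = 21 Hz, folds to fs − 36 Hz = 6 Hz.
82 Hz mod fs = 40 Hz.
40 Hz > fs/2 = 21 Hz, folds to fs − 40 Hz = 2 Hz.
Distinct values: {2 Hz, 4 Hz, 6 Hz, 12 Hz}.

2 Hz, 4 Hz, 6 Hz, 12 Hz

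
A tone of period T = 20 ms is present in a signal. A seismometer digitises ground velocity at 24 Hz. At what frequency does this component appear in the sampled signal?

2 Hz

T = 20 ms → f = 1/T = 50 Hz.
50 Hz mod fs = 2 Hz.
2 Hz ≤ fs/2 = 12 Hz, appears at 2 Hz.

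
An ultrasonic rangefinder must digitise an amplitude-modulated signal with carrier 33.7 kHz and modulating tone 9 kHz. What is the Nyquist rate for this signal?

AM sidebands sit at fc ± fm = 24.7 kHz and 42.7 kHz.
Highest-frequency component: 42.7 kHz.
Nyquist rate = 2 × 42.7 kHz = 85.4 kHz.

85.4 kHz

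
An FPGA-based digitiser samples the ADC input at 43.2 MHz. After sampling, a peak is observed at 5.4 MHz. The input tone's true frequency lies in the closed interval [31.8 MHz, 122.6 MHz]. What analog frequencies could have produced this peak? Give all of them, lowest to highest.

Frequencies that alias to 5.4 MHz are k·fs ± 5.4 MHz for integer k ≥ 0.
k=0: 5.4 MHz.
k=1: 37.8 MHz, 48.6 MHz.
k=2: 81 MHz, 91.8 MHz.
k=3: 124.2 MHz, 135 MHz.
Within [31.8 MHz, 122.6 MHz]: 37.8 MHz, 48.6 MHz, 81 MHz, 91.8 MHz.

37.8 MHz, 48.6 MHz, 81 MHz, 91.8 MHz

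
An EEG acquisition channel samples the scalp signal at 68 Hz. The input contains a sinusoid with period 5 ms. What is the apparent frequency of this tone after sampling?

T = 5 ms → f = 1/T = 200 Hz.
200 Hz mod fs = 64 Hz.
64 Hz > fs/2 = 34 Hz, folds to fs − 64 Hz = 4 Hz.

4 Hz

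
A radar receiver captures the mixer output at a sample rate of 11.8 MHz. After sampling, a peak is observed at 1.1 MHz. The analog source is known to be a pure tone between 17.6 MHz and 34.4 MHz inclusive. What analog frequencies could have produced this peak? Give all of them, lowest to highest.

22.5 MHz, 24.7 MHz, 34.3 MHz

Frequencies that alias to 1.1 MHz are k·fs ± 1.1 MHz for integer k ≥ 0.
k=0: 1.1 MHz.
k=1: 10.7 MHz, 12.9 MHz.
k=2: 22.5 MHz, 24.7 MHz.
k=3: 34.3 MHz, 36.5 MHz.
k=4: 46.1 MHz, 48.3 MHz.
Within [17.6 MHz, 34.4 MHz]: 22.5 MHz, 24.7 MHz, 34.3 MHz.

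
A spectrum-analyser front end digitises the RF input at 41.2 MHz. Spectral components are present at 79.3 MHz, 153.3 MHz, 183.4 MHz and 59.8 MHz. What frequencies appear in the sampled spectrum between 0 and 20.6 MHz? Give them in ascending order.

3.1 MHz, 11.5 MHz, 18.6 MHz

fs/2 = 20.6 MHz.
79.3 MHz mod fs = 38.1 MHz.
38.1 MHz > fs/2 = 20.6 MHz, folds to fs − 38.1 MHz = 3.1 MHz.
153.3 MHz mod fs = 29.7 MHz.
29.7 MHz > fs/2 = 20.6 MHz, folds to fs − 29.7 MHz = 11.5 MHz.
183.4 MHz mod fs = 18.6 MHz.
18.6 MHz ≤ fs/2 = 20.6 MHz, appears at 18.6 MHz.
59.8 MHz mod fs = 18.6 MHz.
18.6 MHz ≤ fs/2 = 20.6 MHz, appears at 18.6 MHz.
Distinct values: {3.1 MHz, 11.5 MHz, 18.6 MHz}.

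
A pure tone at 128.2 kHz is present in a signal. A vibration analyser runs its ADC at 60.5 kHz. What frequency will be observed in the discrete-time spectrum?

128.2 kHz mod fs = 7.2 kHz.
7.2 kHz ≤ fs/2 = 30.25 kHz, appears at 7.2 kHz.

7.2 kHz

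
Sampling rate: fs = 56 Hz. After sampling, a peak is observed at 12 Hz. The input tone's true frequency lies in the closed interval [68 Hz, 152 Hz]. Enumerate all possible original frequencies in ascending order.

68 Hz, 100 Hz, 124 Hz

Frequencies that alias to 12 Hz are k·fs ± 12 Hz for integer k ≥ 0.
k=0: 12 Hz.
k=1: 44 Hz, 68 Hz.
k=2: 100 Hz, 124 Hz.
k=3: 156 Hz, 180 Hz.
Within [68 Hz, 152 Hz]: 68 Hz, 100 Hz, 124 Hz.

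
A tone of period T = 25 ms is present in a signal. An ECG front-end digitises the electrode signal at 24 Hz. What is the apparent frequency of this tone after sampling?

T = 25 ms → f = 1/T = 40 Hz.
40 Hz mod fs = 16 Hz.
16 Hz > fs/2 = 12 Hz, folds to fs − 16 Hz = 8 Hz.

8 Hz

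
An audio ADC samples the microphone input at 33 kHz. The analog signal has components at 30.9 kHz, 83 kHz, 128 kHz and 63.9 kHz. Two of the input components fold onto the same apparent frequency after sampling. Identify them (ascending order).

fs/2 = 16.5 kHz.
30.9 kHz > fs/2 = 16.5 kHz, folds to fs − 30.9 kHz = 2.1 kHz.
83 kHz mod fs = 17 kHz.
17 kHz > fs/2 = 16.5 kHz, folds to fs − 17 kHz = 16 kHz.
128 kHz mod fs = 29 kHz.
29 kHz > fs/2 = 16.5 kHz, folds to fs − 29 kHz = 4 kHz.
63.9 kHz mod fs = 30.9 kHz.
30.9 kHz > fs/2 = 16.5 kHz, folds to fs − 30.9 kHz = 2.1 kHz.
30.9 kHz and 63.9 kHz both map to 2.1 kHz.

30.9 kHz, 63.9 kHz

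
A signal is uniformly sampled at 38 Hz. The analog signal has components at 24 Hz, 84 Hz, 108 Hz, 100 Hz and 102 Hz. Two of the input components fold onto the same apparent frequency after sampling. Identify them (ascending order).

24 Hz, 100 Hz

fs/2 = 19 Hz.
24 Hz > fs/2 = 19 Hz, folds to fs − 24 Hz = 14 Hz.
84 Hz mod fs = 8 Hz.
8 Hz ≤ fs/2 = 19 Hz, appears at 8 Hz.
108 Hz mod fs = 32 Hz.
32 Hz > fs/2 = 19 Hz, folds to fs − 32 Hz = 6 Hz.
100 Hz mod fs = 24 Hz.
24 Hz > fs/2 = 19 Hz, folds to fs − 24 Hz = 14 Hz.
102 Hz mod fs = 26 Hz.
26 Hz > fs/2 = 19 Hz, folds to fs − 26 Hz = 12 Hz.
24 Hz and 100 Hz both map to 14 Hz.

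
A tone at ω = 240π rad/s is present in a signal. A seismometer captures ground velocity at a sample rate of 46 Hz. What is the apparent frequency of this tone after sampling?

18 Hz

ω = 240π rad/s → f = ω/(2π) = 120 Hz.
120 Hz mod fs = 28 Hz.
28 Hz > fs/2 = 23 Hz, folds to fs − 28 Hz = 18 Hz.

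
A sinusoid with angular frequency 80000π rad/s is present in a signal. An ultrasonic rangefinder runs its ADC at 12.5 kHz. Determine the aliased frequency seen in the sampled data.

2.5 kHz

ω = 80000π rad/s → f = ω/(2π) = 40000 Hz = 40 kHz.
40 kHz mod fs = 2.5 kHz.
2.5 kHz ≤ fs/2 = 6.25 kHz, appears at 2.5 kHz.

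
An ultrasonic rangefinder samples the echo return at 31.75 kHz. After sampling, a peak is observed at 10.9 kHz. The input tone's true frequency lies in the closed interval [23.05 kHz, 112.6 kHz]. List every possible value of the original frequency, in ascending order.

Frequencies that alias to 10.9 kHz are k·fs ± 10.9 kHz for integer k ≥ 0.
k=0: 10.9 kHz.
k=1: 20.85 kHz, 42.65 kHz.
k=2: 52.6 kHz, 74.4 kHz.
k=3: 84.35 kHz, 106.15 kHz.
k=4: 116.1 kHz, 137.9 kHz.
Within [23.05 kHz, 112.6 kHz]: 42.65 kHz, 52.6 kHz, 74.4 kHz, 84.35 kHz, 106.15 kHz.

42.65 kHz, 52.6 kHz, 74.4 kHz, 84.35 kHz, 106.15 kHz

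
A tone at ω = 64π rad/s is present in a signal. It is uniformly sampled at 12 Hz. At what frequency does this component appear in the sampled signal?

ω = 64π rad/s → f = ω/(2π) = 32 Hz.
32 Hz mod fs = 8 Hz.
8 Hz > fs/2 = 6 Hz, folds to fs − 8 Hz = 4 Hz.

4 Hz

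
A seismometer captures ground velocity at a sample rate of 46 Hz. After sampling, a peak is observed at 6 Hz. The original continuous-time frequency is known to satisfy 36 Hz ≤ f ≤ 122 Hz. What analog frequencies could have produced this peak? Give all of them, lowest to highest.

Frequencies that alias to 6 Hz are k·fs ± 6 Hz for integer k ≥ 0.
k=0: 6 Hz.
k=1: 40 Hz, 52 Hz.
k=2: 86 Hz, 98 Hz.
k=3: 132 Hz, 144 Hz.
Within [36 Hz, 122 Hz]: 40 Hz, 52 Hz, 86 Hz, 98 Hz.

40 Hz, 52 Hz, 86 Hz, 98 Hz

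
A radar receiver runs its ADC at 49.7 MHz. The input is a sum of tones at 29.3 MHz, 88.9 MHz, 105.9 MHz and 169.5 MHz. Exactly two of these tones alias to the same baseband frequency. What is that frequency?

fs/2 = 24.85 MHz.
29.3 MHz > fs/2 = 24.85 MHz, folds to fs − 29.3 MHz = 20.4 MHz.
88.9 MHz mod fs = 39.2 MHz.
39.2 MHz > fs/2 = 24.85 MHz, folds to fs − 39.2 MHz = 10.5 MHz.
105.9 MHz mod fs = 6.5 MHz.
6.5 MHz ≤ fs/2 = 24.85 MHz, appears at 6.5 MHz.
169.5 MHz mod fs = 20.4 MHz.
20.4 MHz ≤ fs/2 = 24.85 MHz, appears at 20.4 MHz.
29.3 MHz and 169.5 MHz both map to 20.4 MHz.

20.4 MHz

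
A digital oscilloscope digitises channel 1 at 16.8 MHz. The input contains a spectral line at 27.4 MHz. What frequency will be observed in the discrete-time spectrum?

6.2 MHz

27.4 MHz mod fs = 10.6 MHz.
10.6 MHz > fs/2 = 8.4 MHz, folds to fs − 10.6 MHz = 6.2 MHz.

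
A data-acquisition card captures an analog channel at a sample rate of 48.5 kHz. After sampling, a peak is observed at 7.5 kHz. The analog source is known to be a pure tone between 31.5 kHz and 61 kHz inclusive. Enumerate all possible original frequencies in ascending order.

41 kHz, 56 kHz

Frequencies that alias to 7.5 kHz are k·fs ± 7.5 kHz for integer k ≥ 0.
k=0: 7.5 kHz.
k=1: 41 kHz, 56 kHz.
k=2: 89.5 kHz, 104.5 kHz.
Within [31.5 kHz, 61 kHz]: 41 kHz, 56 kHz.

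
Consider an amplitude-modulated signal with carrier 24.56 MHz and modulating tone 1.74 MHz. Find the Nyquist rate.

52.6 MHz

AM sidebands sit at fc ± fm = 22.82 MHz and 26.3 MHz.
Highest-frequency component: 26.3 MHz.
Nyquist rate = 2 × 26.3 MHz = 52.6 MHz.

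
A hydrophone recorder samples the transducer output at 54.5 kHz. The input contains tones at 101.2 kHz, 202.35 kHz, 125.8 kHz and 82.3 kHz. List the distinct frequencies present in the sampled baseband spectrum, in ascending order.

fs/2 = 27.25 kHz.
101.2 kHz mod fs = 46.7 kHz.
46.7 kHz > fs/2 = 27.25 kHz, folds to fs − 46.7 kHz = 7.8 kHz.
202.35 kHz mod fs = 38.85 kHz.
38.85 kHz > fs/2 = 27.25 kHz, folds to fs − 38.85 kHz = 15.65 kHz.
125.8 kHz mod fs = 16.8 kHz.
16.8 kHz ≤ fs/2 = 27.25 kHz, appears at 16.8 kHz.
82.3 kHz mod fs = 27.8 kHz.
27.8 kHz > fs/2 = 27.25 kHz, folds to fs − 27.8 kHz = 26.7 kHz.
Distinct values: {7.8 kHz, 15.65 kHz, 16.8 kHz, 26.7 kHz}.

7.8 kHz, 15.65 kHz, 16.8 kHz, 26.7 kHz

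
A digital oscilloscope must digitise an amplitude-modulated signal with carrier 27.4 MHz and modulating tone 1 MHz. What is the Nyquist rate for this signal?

AM sidebands sit at fc ± fm = 26.4 MHz and 28.4 MHz.
Highest-frequency component: 28.4 MHz.
Nyquist rate = 2 × 28.4 MHz = 56.8 MHz.

56.8 MHz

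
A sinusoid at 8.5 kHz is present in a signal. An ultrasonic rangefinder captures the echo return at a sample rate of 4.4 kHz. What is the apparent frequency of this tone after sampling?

0.3 kHz

8.5 kHz mod fs = 4.1 kHz.
4.1 kHz > fs/2 = 2.2 kHz, folds to fs − 4.1 kHz = 0.3 kHz.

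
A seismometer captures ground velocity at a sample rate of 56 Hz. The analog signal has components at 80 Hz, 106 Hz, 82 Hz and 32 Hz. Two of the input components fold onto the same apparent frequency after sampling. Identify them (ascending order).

fs/2 = 28 Hz.
80 Hz mod fs = 24 Hz.
24 Hz ≤ fs/2 = 28 Hz, appears at 24 Hz.
106 Hz mod fs = 50 Hz.
50 Hz > fs/2 = 28 Hz, folds to fs − 50 Hz = 6 Hz.
82 Hz mod fs = 26 Hz.
26 Hz ≤ fs/2 = 28 Hz, appears at 26 Hz.
32 Hz > fs/2 = 28 Hz, folds to fs − 32 Hz = 24 Hz.
32 Hz and 80 Hz both map to 24 Hz.

32 Hz, 80 Hz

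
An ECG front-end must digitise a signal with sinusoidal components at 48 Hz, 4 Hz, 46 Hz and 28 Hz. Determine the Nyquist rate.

96 Hz

Highest-frequency component: 48 Hz.
Nyquist rate = 2 × 48 Hz = 96 Hz.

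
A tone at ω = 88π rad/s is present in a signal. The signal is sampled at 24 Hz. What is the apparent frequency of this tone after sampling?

4 Hz

ω = 88π rad/s → f = ω/(2π) = 44 Hz.
44 Hz mod fs = 20 Hz.
20 Hz > fs/2 = 12 Hz, folds to fs − 20 Hz = 4 Hz.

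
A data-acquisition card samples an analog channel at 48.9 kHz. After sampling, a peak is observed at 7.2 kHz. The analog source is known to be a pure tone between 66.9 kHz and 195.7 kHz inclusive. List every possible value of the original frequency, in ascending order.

90.6 kHz, 105 kHz, 139.5 kHz, 153.9 kHz, 188.4 kHz

Frequencies that alias to 7.2 kHz are k·fs ± 7.2 kHz for integer k ≥ 0.
k=0: 7.2 kHz.
k=1: 41.7 kHz, 56.1 kHz.
k=2: 90.6 kHz, 105 kHz.
k=3: 139.5 kHz, 153.9 kHz.
k=4: 188.4 kHz, 202.8 kHz.
k=5: 237.3 kHz, 251.7 kHz.
Within [66.9 kHz, 195.7 kHz]: 90.6 kHz, 105 kHz, 139.5 kHz, 153.9 kHz, 188.4 kHz.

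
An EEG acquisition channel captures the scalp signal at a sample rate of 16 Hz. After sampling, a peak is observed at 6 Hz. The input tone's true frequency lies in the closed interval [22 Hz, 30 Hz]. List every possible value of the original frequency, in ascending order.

Frequencies that alias to 6 Hz are k·fs ± 6 Hz for integer k ≥ 0.
k=0: 6 Hz.
k=1: 10 Hz, 22 Hz.
k=2: 26 Hz, 38 Hz.
k=3: 42 Hz, 54 Hz.
Within [22 Hz, 30 Hz]: 22 Hz, 26 Hz.

22 Hz, 26 Hz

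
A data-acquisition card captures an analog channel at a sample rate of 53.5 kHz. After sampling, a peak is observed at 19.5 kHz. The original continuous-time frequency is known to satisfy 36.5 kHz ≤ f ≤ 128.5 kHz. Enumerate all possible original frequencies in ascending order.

Frequencies that alias to 19.5 kHz are k·fs ± 19.5 kHz for integer k ≥ 0.
k=0: 19.5 kHz.
k=1: 34 kHz, 73 kHz.
k=2: 87.5 kHz, 126.5 kHz.
k=3: 141 kHz, 180 kHz.
Within [36.5 kHz, 128.5 kHz]: 73 kHz, 87.5 kHz, 126.5 kHz.

73 kHz, 87.5 kHz, 126.5 kHz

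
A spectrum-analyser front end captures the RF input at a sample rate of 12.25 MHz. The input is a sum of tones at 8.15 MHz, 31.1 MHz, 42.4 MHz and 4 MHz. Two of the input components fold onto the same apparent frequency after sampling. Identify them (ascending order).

31.1 MHz, 42.4 MHz

fs/2 = 6.125 MHz.
8.15 MHz > fs/2 = 6.125 MHz, folds to fs − 8.15 MHz = 4.1 MHz.
31.1 MHz mod fs = 6.6 MHz.
6.6 MHz > fs/2 = 6.125 MHz, folds to fs − 6.6 MHz = 5.65 MHz.
42.4 MHz mod fs = 5.65 MHz.
5.65 MHz ≤ fs/2 = 6.125 MHz, appears at 5.65 MHz.
4 MHz ≤ fs/2 = 6.125 MHz, passes unchanged.
31.1 MHz and 42.4 MHz both map to 5.65 MHz.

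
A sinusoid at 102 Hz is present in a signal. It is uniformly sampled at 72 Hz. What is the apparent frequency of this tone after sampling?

30 Hz

102 Hz mod fs = 30 Hz.
30 Hz ≤ fs/2 = 36 Hz, appears at 30 Hz.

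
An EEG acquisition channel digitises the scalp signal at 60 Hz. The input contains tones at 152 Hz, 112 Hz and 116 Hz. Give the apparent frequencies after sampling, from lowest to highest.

4 Hz, 8 Hz, 28 Hz

fs/2 = 30 Hz.
152 Hz mod fs = 32 Hz.
32 Hz > fs/2 = 30 Hz, folds to fs − 32 Hz = 28 Hz.
112 Hz mod fs = 52 Hz.
52 Hz > fs/2 = 30 Hz, folds to fs − 52 Hz = 8 Hz.
116 Hz mod fs = 56 Hz.
56 Hz > fs/2 = 30 Hz, folds to fs − 56 Hz = 4 Hz.
Distinct values: {4 Hz, 8 Hz, 28 Hz}.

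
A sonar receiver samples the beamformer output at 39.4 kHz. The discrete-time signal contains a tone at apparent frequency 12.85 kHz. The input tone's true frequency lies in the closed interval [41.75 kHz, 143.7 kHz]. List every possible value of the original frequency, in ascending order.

52.25 kHz, 65.95 kHz, 91.65 kHz, 105.35 kHz, 131.05 kHz

Frequencies that alias to 12.85 kHz are k·fs ± 12.85 kHz for integer k ≥ 0.
k=0: 12.85 kHz.
k=1: 26.55 kHz, 52.25 kHz.
k=2: 65.95 kHz, 91.65 kHz.
k=3: 105.35 kHz, 131.05 kHz.
k=4: 144.75 kHz, 170.45 kHz.
Within [41.75 kHz, 143.7 kHz]: 52.25 kHz, 65.95 kHz, 91.65 kHz, 105.35 kHz, 131.05 kHz.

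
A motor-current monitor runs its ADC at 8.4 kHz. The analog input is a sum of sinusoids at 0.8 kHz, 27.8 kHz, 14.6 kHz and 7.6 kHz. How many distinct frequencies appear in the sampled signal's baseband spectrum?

3

fs/2 = 4.2 kHz.
0.8 kHz ≤ fs/2 = 4.2 kHz, passes unchanged.
27.8 kHz mod fs = 2.6 kHz.
2.6 kHz ≤ fs/2 = 4.2 kHz, appears at 2.6 kHz.
14.6 kHz mod fs = 6.2 kHz.
6.2 kHz > fs/2 = 4.2 kHz, folds to fs − 6.2 kHz = 2.2 kHz.
7.6 kHz > fs/2 = 4.2 kHz, folds to fs − 7.6 kHz = 0.8 kHz.
Distinct values: {0.8 kHz, 2.2 kHz, 2.6 kHz} → 3.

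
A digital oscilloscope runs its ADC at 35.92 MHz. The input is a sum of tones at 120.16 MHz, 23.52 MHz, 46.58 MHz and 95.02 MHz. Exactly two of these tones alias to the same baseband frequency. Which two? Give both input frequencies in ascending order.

23.52 MHz, 120.16 MHz

fs/2 = 17.96 MHz.
120.16 MHz mod fs = 12.4 MHz.
12.4 MHz ≤ fs/2 = 17.96 MHz, appears at 12.4 MHz.
23.52 MHz > fs/2 = 17.96 MHz, folds to fs − 23.52 MHz = 12.4 MHz.
46.58 MHz mod fs = 10.66 MHz.
10.66 MHz ≤ fs/2 = 17.96 MHz, appears at 10.66 MHz.
95.02 MHz mod fs = 23.18 MHz.
23.18 MHz > fs/2 = 17.96 MHz, folds to fs − 23.18 MHz = 12.74 MHz.
23.52 MHz and 120.16 MHz both map to 12.4 MHz.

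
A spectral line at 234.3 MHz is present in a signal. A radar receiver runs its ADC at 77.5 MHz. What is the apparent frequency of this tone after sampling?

1.8 MHz

234.3 MHz mod fs = 1.8 MHz.
1.8 MHz ≤ fs/2 = 38.75 MHz, appears at 1.8 MHz.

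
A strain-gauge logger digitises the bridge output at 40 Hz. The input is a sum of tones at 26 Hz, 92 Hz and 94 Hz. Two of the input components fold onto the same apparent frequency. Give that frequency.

fs/2 = 20 Hz.
26 Hz > fs/2 = 20 Hz, folds to fs − 26 Hz = 14 Hz.
92 Hz mod fs = 12 Hz.
12 Hz ≤ fs/2 = 20 Hz, appears at 12 Hz.
94 Hz mod fs = 14 Hz.
14 Hz ≤ fs/2 = 20 Hz, appears at 14 Hz.
26 Hz and 94 Hz both map to 14 Hz.

14 Hz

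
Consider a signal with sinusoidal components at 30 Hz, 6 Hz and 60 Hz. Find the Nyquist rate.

Highest-frequency component: 60 Hz.
Nyquist rate = 2 × 60 Hz = 120 Hz.

120 Hz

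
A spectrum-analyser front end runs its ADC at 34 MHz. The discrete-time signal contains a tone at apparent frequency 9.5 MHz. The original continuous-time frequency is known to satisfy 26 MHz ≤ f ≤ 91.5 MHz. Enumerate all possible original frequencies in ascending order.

43.5 MHz, 58.5 MHz, 77.5 MHz

Frequencies that alias to 9.5 MHz are k·fs ± 9.5 MHz for integer k ≥ 0.
k=0: 9.5 MHz.
k=1: 24.5 MHz, 43.5 MHz.
k=2: 58.5 MHz, 77.5 MHz.
k=3: 92.5 MHz, 111.5 MHz.
Within [26 MHz, 91.5 MHz]: 43.5 MHz, 58.5 MHz, 77.5 MHz.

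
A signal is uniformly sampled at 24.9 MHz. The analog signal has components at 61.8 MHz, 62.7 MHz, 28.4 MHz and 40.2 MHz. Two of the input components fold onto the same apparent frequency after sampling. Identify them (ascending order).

61.8 MHz, 62.7 MHz

fs/2 = 12.45 MHz.
61.8 MHz mod fs = 12 MHz.
12 MHz ≤ fs/2 = 12.45 MHz, appears at 12 MHz.
62.7 MHz mod fs = 12.9 MHz.
12.9 MHz > fs/2 = 12.45 MHz, folds to fs − 12.9 MHz = 12 MHz.
28.4 MHz mod fs = 3.5 MHz.
3.5 MHz ≤ fs/2 = 12.45 MHz, appears at 3.5 MHz.
40.2 MHz mod fs = 15.3 MHz.
15.3 MHz > fs/2 = 12.45 MHz, folds to fs − 15.3 MHz = 9.6 MHz.
61.8 MHz and 62.7 MHz both map to 12 MHz.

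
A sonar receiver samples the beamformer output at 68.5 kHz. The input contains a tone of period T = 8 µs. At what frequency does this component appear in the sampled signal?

T = 8 µs → f = 1/T = 125 kHz.
125 kHz mod fs = 56.5 kHz.
56.5 kHz > fs/2 = 34.25 kHz, folds to fs − 56.5 kHz = 12 kHz.

12 kHz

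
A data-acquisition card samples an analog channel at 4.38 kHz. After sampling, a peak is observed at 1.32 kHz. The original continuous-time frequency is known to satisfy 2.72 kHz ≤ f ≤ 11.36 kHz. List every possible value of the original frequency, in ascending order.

Frequencies that alias to 1.32 kHz are k·fs ± 1.32 kHz for integer k ≥ 0.
k=0: 1.32 kHz.
k=1: 3.06 kHz, 5.7 kHz.
k=2: 7.44 kHz, 10.08 kHz.
k=3: 11.82 kHz, 14.46 kHz.
Within [2.72 kHz, 11.36 kHz]: 3.06 kHz, 5.7 kHz, 7.44 kHz, 10.08 kHz.

3.06 kHz, 5.7 kHz, 7.44 kHz, 10.08 kHz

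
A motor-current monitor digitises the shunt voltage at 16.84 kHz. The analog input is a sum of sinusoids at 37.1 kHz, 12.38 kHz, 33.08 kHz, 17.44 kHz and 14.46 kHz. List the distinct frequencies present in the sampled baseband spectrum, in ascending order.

fs/2 = 8.42 kHz.
37.1 kHz mod fs = 3.42 kHz.
3.42 kHz ≤ fs/2 = 8.42 kHz, appears at 3.42 kHz.
12.38 kHz > fs/2 = 8.42 kHz, folds to fs − 12.38 kHz = 4.46 kHz.
33.08 kHz mod fs = 16.24 kHz.
16.24 kHz > fs/2 = 8.42 kHz, folds to fs − 16.24 kHz = 0.6 kHz.
17.44 kHz mod fs = 0.6 kHz.
0.6 kHz ≤ fs/2 = 8.42 kHz, appears at 0.6 kHz.
14.46 kHz > fs/2 = 8.42 kHz, folds to fs − 14.46 kHz = 2.38 kHz.
Distinct values: {0.6 kHz, 2.38 kHz, 3.42 kHz, 4.46 kHz}.

0.6 kHz, 2.38 kHz, 3.42 kHz, 4.46 kHz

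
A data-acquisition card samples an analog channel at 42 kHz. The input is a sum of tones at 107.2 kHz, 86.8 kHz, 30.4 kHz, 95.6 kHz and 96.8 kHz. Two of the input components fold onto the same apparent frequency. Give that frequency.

fs/2 = 21 kHz.
107.2 kHz mod fs = 23.2 kHz.
23.2 kHz > fs/2 = 21 kHz, folds to fs − 23.2 kHz = 18.8 kHz.
86.8 kHz mod fs = 2.8 kHz.
2.8 kHz ≤ fs/2 = 21 kHz, appears at 2.8 kHz.
30.4 kHz > fs/2 = 21 kHz, folds to fs − 30.4 kHz = 11.6 kHz.
95.6 kHz mod fs = 11.6 kHz.
11.6 kHz ≤ fs/2 = 21 kHz, appears at 11.6 kHz.
96.8 kHz mod fs = 12.8 kHz.
12.8 kHz ≤ fs/2 = 21 kHz, appears at 12.8 kHz.
30.4 kHz and 95.6 kHz both map to 11.6 kHz.

11.6 kHz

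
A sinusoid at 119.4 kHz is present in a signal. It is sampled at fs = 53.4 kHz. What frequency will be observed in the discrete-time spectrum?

12.6 kHz

119.4 kHz mod fs = 12.6 kHz.
12.6 kHz ≤ fs/2 = 26.7 kHz, appears at 12.6 kHz.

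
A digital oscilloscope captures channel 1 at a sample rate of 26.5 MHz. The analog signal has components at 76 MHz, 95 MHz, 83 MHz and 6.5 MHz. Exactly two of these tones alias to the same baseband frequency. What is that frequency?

fs/2 = 13.25 MHz.
76 MHz mod fs = 23 MHz.
23 MHz > fs/2 = 13.25 MHz, folds to fs − 23 MHz = 3.5 MHz.
95 MHz mod fs = 15.5 MHz.
15.5 MHz > fs/2 = 13.25 MHz, folds to fs − 15.5 MHz = 11 MHz.
83 MHz mod fs = 3.5 MHz.
3.5 MHz ≤ fs/2 = 13.25 MHz, appears at 3.5 MHz.
6.5 MHz ≤ fs/2 = 13.25 MHz, passes unchanged.
76 MHz and 83 MHz both map to 3.5 MHz.

3.5 MHz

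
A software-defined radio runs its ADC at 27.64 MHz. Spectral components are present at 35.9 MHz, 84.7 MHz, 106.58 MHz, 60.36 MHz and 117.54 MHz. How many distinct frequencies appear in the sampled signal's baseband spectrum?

fs/2 = 13.82 MHz.
35.9 MHz mod fs = 8.26 MHz.
8.26 MHz ≤ fs/2 = 13.82 MHz, appears at 8.26 MHz.
84.7 MHz mod fs = 1.78 MHz.
1.78 MHz ≤ fs/2 = 13.82 MHz, appears at 1.78 MHz.
106.58 MHz mod fs = 23.66 MHz.
23.66 MHz > fs/2 = 13.82 MHz, folds to fs − 23.66 MHz = 3.98 MHz.
60.36 MHz mod fs = 5.08 MHz.
5.08 MHz ≤ fs/2 = 13.82 MHz, appears at 5.08 MHz.
117.54 MHz mod fs = 6.98 MHz.
6.98 MHz ≤ fs/2 = 13.82 MHz, appears at 6.98 MHz.
Distinct values: {1.78 MHz, 3.98 MHz, 5.08 MHz, 6.98 MHz, 8.26 MHz} → 5.

5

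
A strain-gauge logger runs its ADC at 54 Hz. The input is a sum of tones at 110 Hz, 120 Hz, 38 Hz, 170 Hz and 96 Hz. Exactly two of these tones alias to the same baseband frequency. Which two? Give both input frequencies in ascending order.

fs/2 = 27 Hz.
110 Hz mod fs = 2 Hz.
2 Hz ≤ fs/2 = 27 Hz, appears at 2 Hz.
120 Hz mod fs = 12 Hz.
12 Hz ≤ fs/2 = 27 Hz, appears at 12 Hz.
38 Hz > fs/2 = 27 Hz, folds to fs − 38 Hz = 16 Hz.
170 Hz mod fs = 8 Hz.
8 Hz ≤ fs/2 = 27 Hz, appears at 8 Hz.
96 Hz mod fs = 42 Hz.
42 Hz > fs/2 = 27 Hz, folds to fs − 42 Hz = 12 Hz.
96 Hz and 120 Hz both map to 12 Hz.

96 Hz, 120 Hz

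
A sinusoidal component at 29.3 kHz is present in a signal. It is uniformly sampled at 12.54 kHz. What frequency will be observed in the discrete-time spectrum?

29.3 kHz mod fs = 4.22 kHz.
4.22 kHz ≤ fs/2 = 6.27 kHz, appears at 4.22 kHz.

4.22 kHz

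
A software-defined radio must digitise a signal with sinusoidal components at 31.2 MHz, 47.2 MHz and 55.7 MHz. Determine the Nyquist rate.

Highest-frequency component: 55.7 MHz.
Nyquist rate = 2 × 55.7 MHz = 111.4 MHz.

111.4 MHz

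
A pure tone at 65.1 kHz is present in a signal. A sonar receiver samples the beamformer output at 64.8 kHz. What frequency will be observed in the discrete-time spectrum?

65.1 kHz mod fs = 0.3 kHz.
0.3 kHz ≤ fs/2 = 32.4 kHz, appears at 0.3 kHz.

0.3 kHz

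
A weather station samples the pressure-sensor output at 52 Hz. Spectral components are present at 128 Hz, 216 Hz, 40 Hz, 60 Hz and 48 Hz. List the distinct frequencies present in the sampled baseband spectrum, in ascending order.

4 Hz, 8 Hz, 12 Hz, 24 Hz

fs/2 = 26 Hz.
128 Hz mod fs = 24 Hz.
24 Hz ≤ fs/2 = 26 Hz, appears at 24 Hz.
216 Hz mod fs = 8 Hz.
8 Hz ≤ fs/2 = 26 Hz, appears at 8 Hz.
40 Hz > fs/2 = 26 Hz, folds to fs − 40 Hz = 12 Hz.
60 Hz mod fs = 8 Hz.
8 Hz ≤ fs/2 = 26 Hz, appears at 8 Hz.
48 Hz > fs/2 = 26 Hz, folds to fs − 48 Hz = 4 Hz.
Distinct values: {4 Hz, 8 Hz, 12 Hz, 24 Hz}.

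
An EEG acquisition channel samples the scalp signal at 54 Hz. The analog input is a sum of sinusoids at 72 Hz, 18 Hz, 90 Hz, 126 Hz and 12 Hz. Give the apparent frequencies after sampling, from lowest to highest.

12 Hz, 18 Hz

fs/2 = 27 Hz.
72 Hz mod fs = 18 Hz.
18 Hz ≤ fs/2 = 27 Hz, appears at 18 Hz.
18 Hz ≤ fs/2 = 27 Hz, passes unchanged.
90 Hz mod fs = 36 Hz.
36 Hz > fs/2 = 27 Hz, folds to fs − 36 Hz = 18 Hz.
126 Hz mod fs = 18 Hz.
18 Hz ≤ fs/2 = 27 Hz, appears at 18 Hz.
12 Hz ≤ fs/2 = 27 Hz, passes unchanged.
Distinct values: {12 Hz, 18 Hz}.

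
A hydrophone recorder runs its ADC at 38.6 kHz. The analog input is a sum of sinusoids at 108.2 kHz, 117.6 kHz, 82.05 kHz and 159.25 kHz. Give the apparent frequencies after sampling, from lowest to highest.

fs/2 = 19.3 kHz.
108.2 kHz mod fs = 31 kHz.
31 kHz > fs/2 = 19.3 kHz, folds to fs − 31 kHz = 7.6 kHz.
117.6 kHz mod fs = 1.8 kHz.
1.8 kHz ≤ fs/2 = 19.3 kHz, appears at 1.8 kHz.
82.05 kHz mod fs = 4.85 kHz.
4.85 kHz ≤ fs/2 = 19.3 kHz, appears at 4.85 kHz.
159.25 kHz mod fs = 4.85 kHz.
4.85 kHz ≤ fs/2 = 19.3 kHz, appears at 4.85 kHz.
Distinct values: {1.8 kHz, 4.85 kHz, 7.6 kHz}.

1.8 kHz, 4.85 kHz, 7.6 kHz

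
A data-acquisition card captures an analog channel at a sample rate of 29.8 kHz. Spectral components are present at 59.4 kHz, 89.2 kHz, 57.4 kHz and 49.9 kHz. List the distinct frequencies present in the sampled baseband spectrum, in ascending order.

fs/2 = 14.9 kHz.
59.4 kHz mod fs = 29.6 kHz.
29.6 kHz > fs/2 = 14.9 kHz, folds to fs − 29.6 kHz = 0.2 kHz.
89.2 kHz mod fs = 29.6 kHz.
29.6 kHz > fs/2 = 14.9 kHz, folds to fs − 29.6 kHz = 0.2 kHz.
57.4 kHz mod fs = 27.6 kHz.
27.6 kHz > fs/2 = 14.9 kHz, folds to fs − 27.6 kHz = 2.2 kHz.
49.9 kHz mod fs = 20.1 kHz.
20.1 kHz > fs/2 = 14.9 kHz, folds to fs − 20.1 kHz = 9.7 kHz.
Distinct values: {0.2 kHz, 2.2 kHz, 9.7 kHz}.

0.2 kHz, 2.2 kHz, 9.7 kHz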